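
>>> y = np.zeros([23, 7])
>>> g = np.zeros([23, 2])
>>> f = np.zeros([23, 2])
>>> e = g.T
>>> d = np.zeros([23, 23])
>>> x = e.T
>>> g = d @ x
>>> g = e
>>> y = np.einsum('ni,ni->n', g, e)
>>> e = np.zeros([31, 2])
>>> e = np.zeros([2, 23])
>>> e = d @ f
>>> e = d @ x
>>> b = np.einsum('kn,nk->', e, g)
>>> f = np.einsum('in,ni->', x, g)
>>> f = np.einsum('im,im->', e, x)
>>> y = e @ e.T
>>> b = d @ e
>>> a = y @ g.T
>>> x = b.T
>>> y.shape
(23, 23)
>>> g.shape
(2, 23)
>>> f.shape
()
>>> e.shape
(23, 2)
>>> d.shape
(23, 23)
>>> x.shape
(2, 23)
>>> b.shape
(23, 2)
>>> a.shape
(23, 2)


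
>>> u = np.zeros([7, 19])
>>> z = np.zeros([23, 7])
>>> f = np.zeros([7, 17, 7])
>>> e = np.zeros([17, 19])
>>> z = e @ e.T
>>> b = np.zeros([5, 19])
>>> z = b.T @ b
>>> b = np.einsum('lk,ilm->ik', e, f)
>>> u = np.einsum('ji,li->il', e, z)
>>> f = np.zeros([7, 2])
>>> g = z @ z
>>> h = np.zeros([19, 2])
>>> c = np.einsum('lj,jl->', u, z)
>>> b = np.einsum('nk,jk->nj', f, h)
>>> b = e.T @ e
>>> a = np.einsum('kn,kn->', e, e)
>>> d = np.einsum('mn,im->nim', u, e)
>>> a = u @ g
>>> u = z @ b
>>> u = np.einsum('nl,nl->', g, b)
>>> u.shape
()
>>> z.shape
(19, 19)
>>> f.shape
(7, 2)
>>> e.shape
(17, 19)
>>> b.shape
(19, 19)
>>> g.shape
(19, 19)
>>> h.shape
(19, 2)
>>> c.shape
()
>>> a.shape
(19, 19)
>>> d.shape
(19, 17, 19)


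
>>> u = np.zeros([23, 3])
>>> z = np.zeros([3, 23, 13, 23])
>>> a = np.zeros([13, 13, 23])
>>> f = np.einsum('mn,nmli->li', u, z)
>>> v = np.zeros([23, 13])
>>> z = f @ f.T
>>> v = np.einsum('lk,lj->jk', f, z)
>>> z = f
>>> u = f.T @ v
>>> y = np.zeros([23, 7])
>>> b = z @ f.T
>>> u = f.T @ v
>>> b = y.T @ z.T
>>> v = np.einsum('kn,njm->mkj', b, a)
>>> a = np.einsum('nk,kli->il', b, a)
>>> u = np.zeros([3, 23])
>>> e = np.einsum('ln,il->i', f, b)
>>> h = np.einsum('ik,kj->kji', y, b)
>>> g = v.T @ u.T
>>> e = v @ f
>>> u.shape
(3, 23)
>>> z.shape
(13, 23)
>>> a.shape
(23, 13)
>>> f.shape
(13, 23)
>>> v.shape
(23, 7, 13)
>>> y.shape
(23, 7)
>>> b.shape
(7, 13)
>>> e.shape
(23, 7, 23)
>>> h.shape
(7, 13, 23)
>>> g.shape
(13, 7, 3)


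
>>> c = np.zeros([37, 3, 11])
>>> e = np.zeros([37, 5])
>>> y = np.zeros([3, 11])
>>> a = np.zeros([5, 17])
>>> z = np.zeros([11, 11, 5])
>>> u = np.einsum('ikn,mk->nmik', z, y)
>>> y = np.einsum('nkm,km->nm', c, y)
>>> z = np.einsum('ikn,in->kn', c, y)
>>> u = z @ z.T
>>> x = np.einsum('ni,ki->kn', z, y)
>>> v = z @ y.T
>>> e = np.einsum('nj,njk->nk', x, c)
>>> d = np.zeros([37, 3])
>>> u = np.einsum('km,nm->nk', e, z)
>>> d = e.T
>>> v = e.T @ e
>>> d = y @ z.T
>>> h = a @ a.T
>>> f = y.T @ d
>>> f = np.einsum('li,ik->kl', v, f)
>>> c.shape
(37, 3, 11)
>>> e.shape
(37, 11)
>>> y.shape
(37, 11)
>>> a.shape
(5, 17)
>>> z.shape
(3, 11)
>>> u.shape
(3, 37)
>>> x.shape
(37, 3)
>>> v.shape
(11, 11)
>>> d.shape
(37, 3)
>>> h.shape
(5, 5)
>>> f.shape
(3, 11)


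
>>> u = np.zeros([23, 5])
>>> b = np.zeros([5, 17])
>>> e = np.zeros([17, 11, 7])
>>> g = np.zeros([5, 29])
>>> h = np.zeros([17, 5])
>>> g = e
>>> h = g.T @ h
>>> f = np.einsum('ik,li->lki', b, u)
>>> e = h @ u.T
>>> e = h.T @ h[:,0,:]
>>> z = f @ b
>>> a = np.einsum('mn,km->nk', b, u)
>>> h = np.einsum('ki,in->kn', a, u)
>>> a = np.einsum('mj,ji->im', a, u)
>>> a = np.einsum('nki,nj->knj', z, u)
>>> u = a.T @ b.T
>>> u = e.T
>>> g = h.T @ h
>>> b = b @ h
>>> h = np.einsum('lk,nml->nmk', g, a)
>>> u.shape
(5, 11, 5)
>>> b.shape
(5, 5)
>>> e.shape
(5, 11, 5)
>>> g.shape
(5, 5)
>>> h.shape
(17, 23, 5)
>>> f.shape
(23, 17, 5)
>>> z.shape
(23, 17, 17)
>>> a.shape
(17, 23, 5)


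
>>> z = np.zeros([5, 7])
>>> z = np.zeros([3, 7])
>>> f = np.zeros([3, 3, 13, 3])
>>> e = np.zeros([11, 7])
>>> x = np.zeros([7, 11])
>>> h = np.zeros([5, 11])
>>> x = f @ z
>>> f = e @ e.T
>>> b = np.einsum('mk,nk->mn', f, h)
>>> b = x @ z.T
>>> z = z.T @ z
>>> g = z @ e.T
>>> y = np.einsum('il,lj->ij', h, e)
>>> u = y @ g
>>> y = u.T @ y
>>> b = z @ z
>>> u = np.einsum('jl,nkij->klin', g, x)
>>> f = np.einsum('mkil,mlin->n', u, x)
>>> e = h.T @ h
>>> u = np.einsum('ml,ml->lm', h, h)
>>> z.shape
(7, 7)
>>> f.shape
(7,)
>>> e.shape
(11, 11)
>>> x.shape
(3, 3, 13, 7)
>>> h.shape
(5, 11)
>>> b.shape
(7, 7)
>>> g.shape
(7, 11)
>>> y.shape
(11, 7)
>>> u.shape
(11, 5)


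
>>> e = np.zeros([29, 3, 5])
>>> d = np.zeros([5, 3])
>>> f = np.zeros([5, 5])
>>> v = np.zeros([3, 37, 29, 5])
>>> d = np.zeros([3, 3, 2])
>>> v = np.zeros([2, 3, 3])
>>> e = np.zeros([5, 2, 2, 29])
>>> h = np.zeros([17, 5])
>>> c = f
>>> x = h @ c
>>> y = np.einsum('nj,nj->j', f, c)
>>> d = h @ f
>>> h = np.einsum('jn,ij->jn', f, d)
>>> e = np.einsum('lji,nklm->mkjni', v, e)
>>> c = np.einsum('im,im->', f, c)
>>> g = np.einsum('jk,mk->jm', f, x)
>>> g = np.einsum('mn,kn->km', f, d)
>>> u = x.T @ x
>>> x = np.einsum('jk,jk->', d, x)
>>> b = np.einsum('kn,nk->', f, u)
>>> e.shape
(29, 2, 3, 5, 3)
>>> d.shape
(17, 5)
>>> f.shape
(5, 5)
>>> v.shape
(2, 3, 3)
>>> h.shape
(5, 5)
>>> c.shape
()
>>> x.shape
()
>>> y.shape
(5,)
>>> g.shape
(17, 5)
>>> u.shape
(5, 5)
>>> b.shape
()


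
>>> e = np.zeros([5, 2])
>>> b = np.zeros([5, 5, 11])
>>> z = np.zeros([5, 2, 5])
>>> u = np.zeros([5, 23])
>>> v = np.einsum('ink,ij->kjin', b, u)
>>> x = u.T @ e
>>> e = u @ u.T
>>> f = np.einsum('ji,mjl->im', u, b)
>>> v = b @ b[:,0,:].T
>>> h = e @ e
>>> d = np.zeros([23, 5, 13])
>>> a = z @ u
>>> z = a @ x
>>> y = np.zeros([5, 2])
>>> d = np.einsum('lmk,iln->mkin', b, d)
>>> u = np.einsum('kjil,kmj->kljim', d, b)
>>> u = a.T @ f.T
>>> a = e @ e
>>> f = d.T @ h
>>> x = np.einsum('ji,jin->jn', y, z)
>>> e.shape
(5, 5)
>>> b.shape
(5, 5, 11)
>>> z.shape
(5, 2, 2)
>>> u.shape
(23, 2, 23)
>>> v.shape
(5, 5, 5)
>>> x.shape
(5, 2)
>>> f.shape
(13, 23, 11, 5)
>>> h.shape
(5, 5)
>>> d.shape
(5, 11, 23, 13)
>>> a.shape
(5, 5)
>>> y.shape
(5, 2)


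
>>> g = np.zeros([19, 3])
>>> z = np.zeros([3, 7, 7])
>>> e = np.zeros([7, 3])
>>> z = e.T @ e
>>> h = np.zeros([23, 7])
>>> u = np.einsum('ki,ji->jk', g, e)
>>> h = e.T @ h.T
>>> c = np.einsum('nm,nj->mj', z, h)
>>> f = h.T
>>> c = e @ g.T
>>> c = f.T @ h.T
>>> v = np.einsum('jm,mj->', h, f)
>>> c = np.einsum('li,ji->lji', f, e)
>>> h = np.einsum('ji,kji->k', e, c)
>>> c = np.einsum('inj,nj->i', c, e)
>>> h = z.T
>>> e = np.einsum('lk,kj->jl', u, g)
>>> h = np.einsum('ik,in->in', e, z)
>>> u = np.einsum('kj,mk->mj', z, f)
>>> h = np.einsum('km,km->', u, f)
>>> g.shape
(19, 3)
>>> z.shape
(3, 3)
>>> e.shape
(3, 7)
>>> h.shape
()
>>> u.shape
(23, 3)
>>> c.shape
(23,)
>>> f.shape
(23, 3)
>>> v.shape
()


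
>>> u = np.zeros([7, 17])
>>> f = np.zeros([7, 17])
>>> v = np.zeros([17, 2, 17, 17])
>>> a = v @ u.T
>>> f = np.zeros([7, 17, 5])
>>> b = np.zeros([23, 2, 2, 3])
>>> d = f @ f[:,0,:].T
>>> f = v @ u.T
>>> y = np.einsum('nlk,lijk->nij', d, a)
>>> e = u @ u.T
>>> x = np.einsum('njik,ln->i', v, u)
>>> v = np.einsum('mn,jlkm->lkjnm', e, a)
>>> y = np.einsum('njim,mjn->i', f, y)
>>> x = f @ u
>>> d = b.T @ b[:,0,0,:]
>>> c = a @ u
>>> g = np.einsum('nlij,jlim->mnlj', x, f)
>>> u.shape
(7, 17)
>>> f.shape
(17, 2, 17, 7)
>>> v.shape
(2, 17, 17, 7, 7)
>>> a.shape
(17, 2, 17, 7)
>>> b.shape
(23, 2, 2, 3)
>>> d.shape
(3, 2, 2, 3)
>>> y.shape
(17,)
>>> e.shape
(7, 7)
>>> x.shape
(17, 2, 17, 17)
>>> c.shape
(17, 2, 17, 17)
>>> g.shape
(7, 17, 2, 17)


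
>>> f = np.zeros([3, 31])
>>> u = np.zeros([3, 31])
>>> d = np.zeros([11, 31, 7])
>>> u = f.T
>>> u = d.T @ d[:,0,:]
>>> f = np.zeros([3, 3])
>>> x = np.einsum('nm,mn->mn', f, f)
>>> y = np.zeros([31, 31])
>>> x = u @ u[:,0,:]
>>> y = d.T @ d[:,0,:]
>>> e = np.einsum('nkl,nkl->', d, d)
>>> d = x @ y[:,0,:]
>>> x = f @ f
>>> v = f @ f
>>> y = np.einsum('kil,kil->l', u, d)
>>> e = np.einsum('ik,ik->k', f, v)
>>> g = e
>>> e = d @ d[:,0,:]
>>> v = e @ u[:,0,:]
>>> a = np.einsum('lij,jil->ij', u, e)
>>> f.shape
(3, 3)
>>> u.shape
(7, 31, 7)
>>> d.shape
(7, 31, 7)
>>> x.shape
(3, 3)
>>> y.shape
(7,)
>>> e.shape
(7, 31, 7)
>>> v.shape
(7, 31, 7)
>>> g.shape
(3,)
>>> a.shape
(31, 7)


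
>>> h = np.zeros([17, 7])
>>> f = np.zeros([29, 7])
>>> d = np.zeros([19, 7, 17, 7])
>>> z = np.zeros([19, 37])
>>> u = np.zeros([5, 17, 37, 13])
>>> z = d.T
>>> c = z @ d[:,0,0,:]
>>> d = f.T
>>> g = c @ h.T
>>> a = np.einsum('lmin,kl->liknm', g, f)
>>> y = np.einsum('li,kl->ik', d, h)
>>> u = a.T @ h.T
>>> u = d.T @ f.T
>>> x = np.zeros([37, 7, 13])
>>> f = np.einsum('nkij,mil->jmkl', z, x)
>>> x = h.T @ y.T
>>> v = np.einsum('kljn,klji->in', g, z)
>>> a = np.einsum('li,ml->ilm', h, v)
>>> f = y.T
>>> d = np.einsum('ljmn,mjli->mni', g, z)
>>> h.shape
(17, 7)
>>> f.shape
(17, 29)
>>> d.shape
(7, 17, 19)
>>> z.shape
(7, 17, 7, 19)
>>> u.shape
(29, 29)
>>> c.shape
(7, 17, 7, 7)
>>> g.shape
(7, 17, 7, 17)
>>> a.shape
(7, 17, 19)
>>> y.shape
(29, 17)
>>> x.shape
(7, 29)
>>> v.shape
(19, 17)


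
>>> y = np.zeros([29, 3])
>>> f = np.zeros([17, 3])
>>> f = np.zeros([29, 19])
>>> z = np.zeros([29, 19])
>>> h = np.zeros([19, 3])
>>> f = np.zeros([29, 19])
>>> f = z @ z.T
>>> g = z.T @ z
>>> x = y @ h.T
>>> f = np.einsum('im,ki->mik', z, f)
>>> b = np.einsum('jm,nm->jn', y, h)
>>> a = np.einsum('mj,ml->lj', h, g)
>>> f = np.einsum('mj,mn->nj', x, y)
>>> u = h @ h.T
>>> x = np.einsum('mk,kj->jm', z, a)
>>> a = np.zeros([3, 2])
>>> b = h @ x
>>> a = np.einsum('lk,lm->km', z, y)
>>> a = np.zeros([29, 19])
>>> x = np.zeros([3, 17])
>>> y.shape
(29, 3)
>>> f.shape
(3, 19)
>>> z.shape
(29, 19)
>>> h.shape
(19, 3)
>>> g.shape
(19, 19)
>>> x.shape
(3, 17)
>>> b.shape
(19, 29)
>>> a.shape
(29, 19)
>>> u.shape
(19, 19)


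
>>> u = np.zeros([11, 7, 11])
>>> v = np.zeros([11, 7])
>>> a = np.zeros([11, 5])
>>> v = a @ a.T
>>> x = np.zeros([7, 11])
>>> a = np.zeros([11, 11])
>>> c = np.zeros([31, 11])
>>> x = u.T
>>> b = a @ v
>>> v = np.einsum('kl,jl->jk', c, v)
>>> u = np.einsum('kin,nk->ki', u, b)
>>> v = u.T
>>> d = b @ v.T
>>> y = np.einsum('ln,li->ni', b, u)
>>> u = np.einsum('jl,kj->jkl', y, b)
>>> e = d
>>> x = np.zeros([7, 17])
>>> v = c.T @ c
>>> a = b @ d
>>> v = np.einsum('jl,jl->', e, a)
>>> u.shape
(11, 11, 7)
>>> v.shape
()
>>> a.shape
(11, 7)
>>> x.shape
(7, 17)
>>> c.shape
(31, 11)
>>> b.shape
(11, 11)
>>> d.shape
(11, 7)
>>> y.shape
(11, 7)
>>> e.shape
(11, 7)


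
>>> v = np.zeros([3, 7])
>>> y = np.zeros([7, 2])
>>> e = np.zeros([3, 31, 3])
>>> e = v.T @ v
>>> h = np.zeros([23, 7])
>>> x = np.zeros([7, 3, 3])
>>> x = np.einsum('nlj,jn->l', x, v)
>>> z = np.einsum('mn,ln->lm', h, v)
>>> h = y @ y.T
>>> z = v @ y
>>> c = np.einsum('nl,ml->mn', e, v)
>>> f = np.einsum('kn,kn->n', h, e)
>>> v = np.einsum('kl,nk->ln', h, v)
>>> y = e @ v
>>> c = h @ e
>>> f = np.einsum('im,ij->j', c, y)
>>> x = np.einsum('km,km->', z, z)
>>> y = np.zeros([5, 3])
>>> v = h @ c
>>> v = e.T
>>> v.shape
(7, 7)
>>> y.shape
(5, 3)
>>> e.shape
(7, 7)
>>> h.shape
(7, 7)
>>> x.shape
()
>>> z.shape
(3, 2)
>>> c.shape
(7, 7)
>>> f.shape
(3,)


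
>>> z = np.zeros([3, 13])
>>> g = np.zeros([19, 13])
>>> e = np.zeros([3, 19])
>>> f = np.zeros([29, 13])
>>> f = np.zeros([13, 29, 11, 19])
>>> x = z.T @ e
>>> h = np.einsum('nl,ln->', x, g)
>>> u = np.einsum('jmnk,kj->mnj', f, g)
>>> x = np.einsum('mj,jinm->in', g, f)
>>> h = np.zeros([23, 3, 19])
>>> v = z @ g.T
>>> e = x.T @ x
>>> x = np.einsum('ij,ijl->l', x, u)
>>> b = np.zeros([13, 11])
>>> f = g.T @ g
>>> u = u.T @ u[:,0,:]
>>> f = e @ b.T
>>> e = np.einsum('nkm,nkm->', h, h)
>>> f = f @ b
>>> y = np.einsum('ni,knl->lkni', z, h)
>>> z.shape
(3, 13)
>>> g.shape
(19, 13)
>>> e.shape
()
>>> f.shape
(11, 11)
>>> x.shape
(13,)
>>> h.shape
(23, 3, 19)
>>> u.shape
(13, 11, 13)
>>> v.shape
(3, 19)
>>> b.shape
(13, 11)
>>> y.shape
(19, 23, 3, 13)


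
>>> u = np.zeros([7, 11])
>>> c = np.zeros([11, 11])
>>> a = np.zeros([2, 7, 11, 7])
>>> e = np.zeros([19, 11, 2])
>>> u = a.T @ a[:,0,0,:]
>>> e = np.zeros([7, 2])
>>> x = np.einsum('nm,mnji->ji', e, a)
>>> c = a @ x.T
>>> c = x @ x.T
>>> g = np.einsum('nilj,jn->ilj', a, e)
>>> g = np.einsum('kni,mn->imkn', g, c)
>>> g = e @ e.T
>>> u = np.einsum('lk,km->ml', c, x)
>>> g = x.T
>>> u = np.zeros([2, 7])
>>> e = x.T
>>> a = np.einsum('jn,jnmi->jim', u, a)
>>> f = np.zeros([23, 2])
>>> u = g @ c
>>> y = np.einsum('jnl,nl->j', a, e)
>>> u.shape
(7, 11)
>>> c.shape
(11, 11)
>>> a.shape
(2, 7, 11)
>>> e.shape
(7, 11)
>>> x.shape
(11, 7)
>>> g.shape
(7, 11)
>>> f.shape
(23, 2)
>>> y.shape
(2,)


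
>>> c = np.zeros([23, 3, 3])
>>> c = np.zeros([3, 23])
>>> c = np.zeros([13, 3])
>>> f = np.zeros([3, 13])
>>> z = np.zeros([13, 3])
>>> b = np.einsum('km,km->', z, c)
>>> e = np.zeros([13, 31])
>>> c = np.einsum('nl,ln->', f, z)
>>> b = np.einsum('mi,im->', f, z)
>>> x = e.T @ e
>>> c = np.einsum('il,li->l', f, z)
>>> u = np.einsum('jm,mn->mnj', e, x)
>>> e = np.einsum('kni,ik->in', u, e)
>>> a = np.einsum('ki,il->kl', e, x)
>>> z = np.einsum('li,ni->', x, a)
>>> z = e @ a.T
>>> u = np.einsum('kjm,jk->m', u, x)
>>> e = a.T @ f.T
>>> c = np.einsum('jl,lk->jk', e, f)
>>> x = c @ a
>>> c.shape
(31, 13)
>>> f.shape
(3, 13)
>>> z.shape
(13, 13)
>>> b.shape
()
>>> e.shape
(31, 3)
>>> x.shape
(31, 31)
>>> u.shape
(13,)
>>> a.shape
(13, 31)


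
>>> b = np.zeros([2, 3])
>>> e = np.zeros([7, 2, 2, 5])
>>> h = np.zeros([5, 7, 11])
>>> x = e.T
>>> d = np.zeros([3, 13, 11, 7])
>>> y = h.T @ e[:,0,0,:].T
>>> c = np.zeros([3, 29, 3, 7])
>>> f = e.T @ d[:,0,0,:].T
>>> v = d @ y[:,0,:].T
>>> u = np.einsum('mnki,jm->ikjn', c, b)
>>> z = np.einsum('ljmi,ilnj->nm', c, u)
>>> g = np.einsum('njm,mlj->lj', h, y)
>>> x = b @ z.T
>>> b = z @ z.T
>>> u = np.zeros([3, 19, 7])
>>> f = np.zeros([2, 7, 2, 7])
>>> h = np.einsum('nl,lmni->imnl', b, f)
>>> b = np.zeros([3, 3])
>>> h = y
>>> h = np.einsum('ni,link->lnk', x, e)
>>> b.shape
(3, 3)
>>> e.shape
(7, 2, 2, 5)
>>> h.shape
(7, 2, 5)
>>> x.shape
(2, 2)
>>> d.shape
(3, 13, 11, 7)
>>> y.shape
(11, 7, 7)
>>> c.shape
(3, 29, 3, 7)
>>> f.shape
(2, 7, 2, 7)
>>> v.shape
(3, 13, 11, 11)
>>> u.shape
(3, 19, 7)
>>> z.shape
(2, 3)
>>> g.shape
(7, 7)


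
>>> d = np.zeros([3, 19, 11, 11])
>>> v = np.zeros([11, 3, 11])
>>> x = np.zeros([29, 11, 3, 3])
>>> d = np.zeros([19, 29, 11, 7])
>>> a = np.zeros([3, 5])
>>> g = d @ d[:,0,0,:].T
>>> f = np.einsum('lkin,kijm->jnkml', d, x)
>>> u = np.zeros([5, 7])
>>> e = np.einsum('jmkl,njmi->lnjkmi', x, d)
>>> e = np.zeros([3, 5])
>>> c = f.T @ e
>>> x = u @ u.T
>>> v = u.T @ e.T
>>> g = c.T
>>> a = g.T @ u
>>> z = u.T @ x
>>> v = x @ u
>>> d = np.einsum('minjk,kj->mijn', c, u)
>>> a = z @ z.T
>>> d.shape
(19, 3, 7, 29)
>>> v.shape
(5, 7)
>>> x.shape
(5, 5)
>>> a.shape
(7, 7)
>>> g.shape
(5, 7, 29, 3, 19)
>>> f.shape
(3, 7, 29, 3, 19)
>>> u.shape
(5, 7)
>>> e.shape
(3, 5)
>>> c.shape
(19, 3, 29, 7, 5)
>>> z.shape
(7, 5)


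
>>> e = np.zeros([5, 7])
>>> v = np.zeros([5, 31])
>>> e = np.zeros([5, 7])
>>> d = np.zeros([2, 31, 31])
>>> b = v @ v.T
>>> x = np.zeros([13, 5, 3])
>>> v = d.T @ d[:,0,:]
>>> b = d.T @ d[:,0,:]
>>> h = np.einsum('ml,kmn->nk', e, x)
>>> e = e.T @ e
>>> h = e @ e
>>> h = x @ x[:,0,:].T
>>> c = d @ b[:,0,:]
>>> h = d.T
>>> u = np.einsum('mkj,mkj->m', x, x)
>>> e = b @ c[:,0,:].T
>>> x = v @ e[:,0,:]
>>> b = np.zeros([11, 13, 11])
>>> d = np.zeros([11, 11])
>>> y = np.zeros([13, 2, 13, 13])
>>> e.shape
(31, 31, 2)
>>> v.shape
(31, 31, 31)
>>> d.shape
(11, 11)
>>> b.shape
(11, 13, 11)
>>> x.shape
(31, 31, 2)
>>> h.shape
(31, 31, 2)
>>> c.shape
(2, 31, 31)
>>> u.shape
(13,)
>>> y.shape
(13, 2, 13, 13)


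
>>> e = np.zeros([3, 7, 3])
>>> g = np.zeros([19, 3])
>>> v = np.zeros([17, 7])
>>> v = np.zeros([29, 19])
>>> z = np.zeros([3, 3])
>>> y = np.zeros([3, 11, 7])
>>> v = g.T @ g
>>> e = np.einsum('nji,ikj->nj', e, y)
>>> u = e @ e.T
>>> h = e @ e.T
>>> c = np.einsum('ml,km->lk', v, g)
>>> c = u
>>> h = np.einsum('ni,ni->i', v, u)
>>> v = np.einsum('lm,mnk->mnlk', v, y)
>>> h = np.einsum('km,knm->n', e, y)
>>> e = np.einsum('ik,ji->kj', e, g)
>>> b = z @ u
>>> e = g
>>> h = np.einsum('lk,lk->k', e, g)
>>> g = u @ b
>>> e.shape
(19, 3)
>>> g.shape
(3, 3)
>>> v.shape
(3, 11, 3, 7)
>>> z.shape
(3, 3)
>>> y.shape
(3, 11, 7)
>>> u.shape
(3, 3)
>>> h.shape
(3,)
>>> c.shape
(3, 3)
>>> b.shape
(3, 3)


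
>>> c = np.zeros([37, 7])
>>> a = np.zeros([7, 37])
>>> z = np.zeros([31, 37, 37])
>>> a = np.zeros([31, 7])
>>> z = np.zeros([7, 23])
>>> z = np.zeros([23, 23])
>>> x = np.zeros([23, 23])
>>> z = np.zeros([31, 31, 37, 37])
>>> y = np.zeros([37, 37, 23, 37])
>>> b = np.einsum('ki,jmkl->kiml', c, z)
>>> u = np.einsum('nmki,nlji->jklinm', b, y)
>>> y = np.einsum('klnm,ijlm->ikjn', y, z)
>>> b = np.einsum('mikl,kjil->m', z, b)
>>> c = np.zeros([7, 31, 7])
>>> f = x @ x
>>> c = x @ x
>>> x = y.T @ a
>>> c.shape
(23, 23)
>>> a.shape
(31, 7)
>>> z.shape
(31, 31, 37, 37)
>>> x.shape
(23, 31, 37, 7)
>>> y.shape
(31, 37, 31, 23)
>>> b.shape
(31,)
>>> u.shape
(23, 31, 37, 37, 37, 7)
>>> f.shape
(23, 23)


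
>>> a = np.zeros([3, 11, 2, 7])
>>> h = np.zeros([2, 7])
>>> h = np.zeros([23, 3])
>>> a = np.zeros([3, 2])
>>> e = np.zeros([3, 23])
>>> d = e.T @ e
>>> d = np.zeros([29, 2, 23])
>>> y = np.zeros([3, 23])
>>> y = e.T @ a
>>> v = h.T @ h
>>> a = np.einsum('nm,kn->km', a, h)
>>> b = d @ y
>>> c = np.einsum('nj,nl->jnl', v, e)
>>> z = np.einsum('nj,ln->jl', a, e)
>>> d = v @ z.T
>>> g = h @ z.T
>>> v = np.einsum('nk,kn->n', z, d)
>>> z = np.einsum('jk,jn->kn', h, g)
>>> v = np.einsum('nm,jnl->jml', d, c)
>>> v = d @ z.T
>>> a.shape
(23, 2)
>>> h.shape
(23, 3)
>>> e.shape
(3, 23)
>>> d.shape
(3, 2)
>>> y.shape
(23, 2)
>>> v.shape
(3, 3)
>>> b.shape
(29, 2, 2)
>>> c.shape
(3, 3, 23)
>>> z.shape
(3, 2)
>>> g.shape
(23, 2)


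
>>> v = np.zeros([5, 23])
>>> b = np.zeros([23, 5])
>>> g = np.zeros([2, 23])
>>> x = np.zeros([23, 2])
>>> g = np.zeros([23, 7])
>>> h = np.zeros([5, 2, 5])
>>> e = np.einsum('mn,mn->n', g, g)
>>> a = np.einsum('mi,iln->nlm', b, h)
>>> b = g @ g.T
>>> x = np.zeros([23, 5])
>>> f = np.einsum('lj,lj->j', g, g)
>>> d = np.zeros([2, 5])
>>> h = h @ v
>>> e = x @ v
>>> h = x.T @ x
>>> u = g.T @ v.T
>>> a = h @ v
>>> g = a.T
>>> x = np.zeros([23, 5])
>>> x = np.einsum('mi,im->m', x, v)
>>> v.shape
(5, 23)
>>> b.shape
(23, 23)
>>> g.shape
(23, 5)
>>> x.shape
(23,)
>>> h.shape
(5, 5)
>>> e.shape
(23, 23)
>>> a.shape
(5, 23)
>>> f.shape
(7,)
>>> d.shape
(2, 5)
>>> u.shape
(7, 5)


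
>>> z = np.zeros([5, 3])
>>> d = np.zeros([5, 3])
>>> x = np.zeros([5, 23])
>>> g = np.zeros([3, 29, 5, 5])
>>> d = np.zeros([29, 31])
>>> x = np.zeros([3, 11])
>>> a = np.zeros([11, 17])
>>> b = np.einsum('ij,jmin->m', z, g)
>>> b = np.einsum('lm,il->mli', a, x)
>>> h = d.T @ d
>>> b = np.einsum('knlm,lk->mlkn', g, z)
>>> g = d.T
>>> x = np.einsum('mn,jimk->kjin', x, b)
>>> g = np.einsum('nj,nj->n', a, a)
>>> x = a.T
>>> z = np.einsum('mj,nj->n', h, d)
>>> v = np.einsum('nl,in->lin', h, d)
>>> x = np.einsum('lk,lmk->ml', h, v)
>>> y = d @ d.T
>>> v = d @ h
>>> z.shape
(29,)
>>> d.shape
(29, 31)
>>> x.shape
(29, 31)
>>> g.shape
(11,)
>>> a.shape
(11, 17)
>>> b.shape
(5, 5, 3, 29)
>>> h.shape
(31, 31)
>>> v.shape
(29, 31)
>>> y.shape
(29, 29)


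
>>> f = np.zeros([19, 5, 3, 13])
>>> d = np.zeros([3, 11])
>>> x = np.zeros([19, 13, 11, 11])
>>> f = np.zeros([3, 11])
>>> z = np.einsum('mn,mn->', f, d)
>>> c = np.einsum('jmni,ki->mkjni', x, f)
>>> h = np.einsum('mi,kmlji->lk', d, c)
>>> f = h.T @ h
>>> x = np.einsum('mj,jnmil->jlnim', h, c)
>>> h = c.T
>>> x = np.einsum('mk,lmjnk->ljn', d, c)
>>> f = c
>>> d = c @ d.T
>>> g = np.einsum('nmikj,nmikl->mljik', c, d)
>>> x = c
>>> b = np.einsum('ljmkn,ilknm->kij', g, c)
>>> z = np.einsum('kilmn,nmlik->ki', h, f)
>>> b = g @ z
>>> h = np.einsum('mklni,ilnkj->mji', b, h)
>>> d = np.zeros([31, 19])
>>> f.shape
(13, 3, 19, 11, 11)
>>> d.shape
(31, 19)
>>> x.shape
(13, 3, 19, 11, 11)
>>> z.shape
(11, 11)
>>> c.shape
(13, 3, 19, 11, 11)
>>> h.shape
(3, 13, 11)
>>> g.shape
(3, 3, 11, 19, 11)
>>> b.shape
(3, 3, 11, 19, 11)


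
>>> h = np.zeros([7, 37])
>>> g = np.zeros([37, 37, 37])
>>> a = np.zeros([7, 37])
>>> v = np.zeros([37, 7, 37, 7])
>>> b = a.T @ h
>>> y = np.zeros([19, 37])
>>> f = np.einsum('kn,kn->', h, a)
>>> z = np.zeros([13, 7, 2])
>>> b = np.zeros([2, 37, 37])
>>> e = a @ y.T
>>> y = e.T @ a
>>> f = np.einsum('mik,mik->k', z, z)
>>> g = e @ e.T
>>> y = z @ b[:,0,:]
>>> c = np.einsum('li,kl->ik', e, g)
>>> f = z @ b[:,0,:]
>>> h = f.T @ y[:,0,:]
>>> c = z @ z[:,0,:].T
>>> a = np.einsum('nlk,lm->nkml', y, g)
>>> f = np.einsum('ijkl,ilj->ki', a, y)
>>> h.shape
(37, 7, 37)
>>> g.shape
(7, 7)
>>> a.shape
(13, 37, 7, 7)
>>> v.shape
(37, 7, 37, 7)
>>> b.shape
(2, 37, 37)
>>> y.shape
(13, 7, 37)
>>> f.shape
(7, 13)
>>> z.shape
(13, 7, 2)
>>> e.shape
(7, 19)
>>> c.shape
(13, 7, 13)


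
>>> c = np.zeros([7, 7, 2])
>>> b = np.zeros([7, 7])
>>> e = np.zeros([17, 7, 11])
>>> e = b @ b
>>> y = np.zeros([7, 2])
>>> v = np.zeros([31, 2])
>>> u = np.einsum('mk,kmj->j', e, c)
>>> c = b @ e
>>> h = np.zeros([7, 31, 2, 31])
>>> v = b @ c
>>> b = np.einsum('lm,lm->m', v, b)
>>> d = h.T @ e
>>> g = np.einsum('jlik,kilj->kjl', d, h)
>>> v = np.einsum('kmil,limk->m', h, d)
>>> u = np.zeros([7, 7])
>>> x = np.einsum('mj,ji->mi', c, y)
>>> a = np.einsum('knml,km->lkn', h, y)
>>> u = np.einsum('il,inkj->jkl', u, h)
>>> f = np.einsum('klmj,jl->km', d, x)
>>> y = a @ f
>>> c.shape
(7, 7)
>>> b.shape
(7,)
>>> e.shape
(7, 7)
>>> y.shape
(31, 7, 31)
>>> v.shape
(31,)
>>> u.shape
(31, 2, 7)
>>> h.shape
(7, 31, 2, 31)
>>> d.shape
(31, 2, 31, 7)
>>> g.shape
(7, 31, 2)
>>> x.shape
(7, 2)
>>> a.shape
(31, 7, 31)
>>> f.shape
(31, 31)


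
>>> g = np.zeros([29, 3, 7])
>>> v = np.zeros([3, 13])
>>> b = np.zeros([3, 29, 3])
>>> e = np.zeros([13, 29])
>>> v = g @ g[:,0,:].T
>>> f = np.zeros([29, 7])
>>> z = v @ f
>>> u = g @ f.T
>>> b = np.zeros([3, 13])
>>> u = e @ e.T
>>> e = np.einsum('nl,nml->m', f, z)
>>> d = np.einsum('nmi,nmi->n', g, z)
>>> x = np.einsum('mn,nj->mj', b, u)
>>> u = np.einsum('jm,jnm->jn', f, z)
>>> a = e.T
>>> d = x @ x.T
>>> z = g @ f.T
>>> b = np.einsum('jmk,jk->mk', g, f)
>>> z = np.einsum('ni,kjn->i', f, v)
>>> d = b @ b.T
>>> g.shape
(29, 3, 7)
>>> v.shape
(29, 3, 29)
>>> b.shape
(3, 7)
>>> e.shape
(3,)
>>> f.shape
(29, 7)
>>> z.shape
(7,)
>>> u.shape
(29, 3)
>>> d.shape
(3, 3)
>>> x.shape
(3, 13)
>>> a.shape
(3,)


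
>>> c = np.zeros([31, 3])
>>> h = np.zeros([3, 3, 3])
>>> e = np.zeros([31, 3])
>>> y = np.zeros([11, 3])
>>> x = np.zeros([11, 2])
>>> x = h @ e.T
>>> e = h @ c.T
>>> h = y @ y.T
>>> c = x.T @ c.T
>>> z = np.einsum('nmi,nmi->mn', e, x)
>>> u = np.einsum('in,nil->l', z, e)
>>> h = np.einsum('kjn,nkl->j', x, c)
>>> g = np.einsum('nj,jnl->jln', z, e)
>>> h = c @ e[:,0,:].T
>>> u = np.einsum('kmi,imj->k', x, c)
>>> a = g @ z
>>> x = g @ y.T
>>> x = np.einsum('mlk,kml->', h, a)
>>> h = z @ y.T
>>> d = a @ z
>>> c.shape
(31, 3, 31)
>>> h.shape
(3, 11)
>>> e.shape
(3, 3, 31)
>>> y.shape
(11, 3)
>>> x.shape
()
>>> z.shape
(3, 3)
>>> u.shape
(3,)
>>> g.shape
(3, 31, 3)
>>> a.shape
(3, 31, 3)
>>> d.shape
(3, 31, 3)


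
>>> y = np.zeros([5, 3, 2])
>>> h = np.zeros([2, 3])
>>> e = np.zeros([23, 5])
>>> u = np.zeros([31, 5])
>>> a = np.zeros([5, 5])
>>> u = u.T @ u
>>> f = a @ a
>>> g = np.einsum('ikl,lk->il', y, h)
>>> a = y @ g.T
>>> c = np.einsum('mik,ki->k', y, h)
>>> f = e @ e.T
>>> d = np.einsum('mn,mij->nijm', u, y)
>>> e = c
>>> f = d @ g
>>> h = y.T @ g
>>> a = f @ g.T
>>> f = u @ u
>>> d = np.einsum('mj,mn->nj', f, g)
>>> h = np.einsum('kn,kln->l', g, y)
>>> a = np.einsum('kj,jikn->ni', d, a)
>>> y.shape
(5, 3, 2)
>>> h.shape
(3,)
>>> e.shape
(2,)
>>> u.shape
(5, 5)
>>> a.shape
(5, 3)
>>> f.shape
(5, 5)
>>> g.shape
(5, 2)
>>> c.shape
(2,)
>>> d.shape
(2, 5)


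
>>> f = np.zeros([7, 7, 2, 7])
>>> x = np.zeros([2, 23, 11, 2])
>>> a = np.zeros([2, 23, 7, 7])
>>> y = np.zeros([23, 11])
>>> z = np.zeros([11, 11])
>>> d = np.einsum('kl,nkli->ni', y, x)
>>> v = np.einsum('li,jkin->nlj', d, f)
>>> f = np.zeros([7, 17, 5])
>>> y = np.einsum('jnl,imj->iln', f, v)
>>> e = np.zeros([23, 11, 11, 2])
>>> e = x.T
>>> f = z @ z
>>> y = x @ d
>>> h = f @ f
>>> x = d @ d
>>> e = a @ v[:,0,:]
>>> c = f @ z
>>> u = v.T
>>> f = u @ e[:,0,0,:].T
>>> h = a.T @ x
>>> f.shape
(7, 2, 2)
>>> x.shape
(2, 2)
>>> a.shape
(2, 23, 7, 7)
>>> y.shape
(2, 23, 11, 2)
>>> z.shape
(11, 11)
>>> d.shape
(2, 2)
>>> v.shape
(7, 2, 7)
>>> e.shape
(2, 23, 7, 7)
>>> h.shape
(7, 7, 23, 2)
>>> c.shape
(11, 11)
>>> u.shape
(7, 2, 7)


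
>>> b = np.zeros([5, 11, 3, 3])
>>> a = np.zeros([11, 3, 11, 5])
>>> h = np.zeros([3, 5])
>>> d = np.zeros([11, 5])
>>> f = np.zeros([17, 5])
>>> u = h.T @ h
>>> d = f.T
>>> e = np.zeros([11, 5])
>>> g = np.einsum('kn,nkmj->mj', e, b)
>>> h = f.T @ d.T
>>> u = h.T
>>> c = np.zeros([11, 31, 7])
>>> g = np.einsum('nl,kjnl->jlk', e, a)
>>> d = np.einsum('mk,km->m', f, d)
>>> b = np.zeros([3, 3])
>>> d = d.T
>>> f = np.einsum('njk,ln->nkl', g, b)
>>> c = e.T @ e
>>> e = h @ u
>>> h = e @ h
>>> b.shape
(3, 3)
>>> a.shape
(11, 3, 11, 5)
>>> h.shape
(5, 5)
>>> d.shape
(17,)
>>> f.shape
(3, 11, 3)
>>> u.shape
(5, 5)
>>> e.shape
(5, 5)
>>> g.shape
(3, 5, 11)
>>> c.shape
(5, 5)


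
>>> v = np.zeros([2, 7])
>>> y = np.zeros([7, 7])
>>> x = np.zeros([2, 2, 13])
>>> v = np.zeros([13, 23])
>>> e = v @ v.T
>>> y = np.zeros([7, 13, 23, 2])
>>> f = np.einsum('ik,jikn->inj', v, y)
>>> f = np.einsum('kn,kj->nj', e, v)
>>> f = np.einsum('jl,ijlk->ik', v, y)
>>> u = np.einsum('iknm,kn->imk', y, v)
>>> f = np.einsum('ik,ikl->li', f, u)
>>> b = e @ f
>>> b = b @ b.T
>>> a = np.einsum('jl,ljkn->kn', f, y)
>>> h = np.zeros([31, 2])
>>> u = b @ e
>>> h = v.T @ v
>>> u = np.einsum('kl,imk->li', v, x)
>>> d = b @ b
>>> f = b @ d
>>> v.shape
(13, 23)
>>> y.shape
(7, 13, 23, 2)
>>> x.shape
(2, 2, 13)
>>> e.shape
(13, 13)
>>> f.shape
(13, 13)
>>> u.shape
(23, 2)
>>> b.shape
(13, 13)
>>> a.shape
(23, 2)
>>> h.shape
(23, 23)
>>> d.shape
(13, 13)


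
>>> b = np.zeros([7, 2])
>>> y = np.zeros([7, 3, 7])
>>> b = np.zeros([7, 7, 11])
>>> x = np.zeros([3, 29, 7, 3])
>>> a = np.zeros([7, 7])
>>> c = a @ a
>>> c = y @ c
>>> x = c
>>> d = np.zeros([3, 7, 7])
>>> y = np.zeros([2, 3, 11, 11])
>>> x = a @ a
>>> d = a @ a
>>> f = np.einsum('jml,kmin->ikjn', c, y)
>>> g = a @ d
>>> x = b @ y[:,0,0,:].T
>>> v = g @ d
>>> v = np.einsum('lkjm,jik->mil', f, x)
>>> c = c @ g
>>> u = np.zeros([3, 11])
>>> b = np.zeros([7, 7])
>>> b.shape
(7, 7)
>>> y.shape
(2, 3, 11, 11)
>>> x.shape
(7, 7, 2)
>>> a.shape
(7, 7)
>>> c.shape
(7, 3, 7)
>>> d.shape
(7, 7)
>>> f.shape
(11, 2, 7, 11)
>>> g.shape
(7, 7)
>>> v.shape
(11, 7, 11)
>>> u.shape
(3, 11)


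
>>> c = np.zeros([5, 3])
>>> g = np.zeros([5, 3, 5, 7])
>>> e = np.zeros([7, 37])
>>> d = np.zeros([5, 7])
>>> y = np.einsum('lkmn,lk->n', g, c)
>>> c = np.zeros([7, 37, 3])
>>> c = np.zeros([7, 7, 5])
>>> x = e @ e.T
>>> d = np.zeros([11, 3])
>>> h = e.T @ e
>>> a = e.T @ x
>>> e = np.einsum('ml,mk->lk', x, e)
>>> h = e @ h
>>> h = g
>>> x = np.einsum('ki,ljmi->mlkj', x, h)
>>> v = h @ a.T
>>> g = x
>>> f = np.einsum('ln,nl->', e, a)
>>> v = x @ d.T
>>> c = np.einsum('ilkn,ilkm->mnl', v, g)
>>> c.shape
(3, 11, 5)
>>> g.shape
(5, 5, 7, 3)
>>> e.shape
(7, 37)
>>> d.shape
(11, 3)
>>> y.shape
(7,)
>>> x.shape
(5, 5, 7, 3)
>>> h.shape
(5, 3, 5, 7)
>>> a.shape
(37, 7)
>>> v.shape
(5, 5, 7, 11)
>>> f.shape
()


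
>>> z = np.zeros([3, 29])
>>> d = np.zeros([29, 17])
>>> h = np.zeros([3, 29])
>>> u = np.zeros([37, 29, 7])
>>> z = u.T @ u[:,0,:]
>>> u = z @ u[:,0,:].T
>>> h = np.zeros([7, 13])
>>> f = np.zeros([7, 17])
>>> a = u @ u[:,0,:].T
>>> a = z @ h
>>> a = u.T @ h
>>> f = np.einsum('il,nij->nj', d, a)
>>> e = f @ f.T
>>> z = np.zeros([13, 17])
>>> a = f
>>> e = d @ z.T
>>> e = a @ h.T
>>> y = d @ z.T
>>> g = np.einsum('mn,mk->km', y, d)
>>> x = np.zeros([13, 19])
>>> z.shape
(13, 17)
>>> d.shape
(29, 17)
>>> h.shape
(7, 13)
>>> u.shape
(7, 29, 37)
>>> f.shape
(37, 13)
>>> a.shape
(37, 13)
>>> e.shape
(37, 7)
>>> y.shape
(29, 13)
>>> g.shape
(17, 29)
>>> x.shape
(13, 19)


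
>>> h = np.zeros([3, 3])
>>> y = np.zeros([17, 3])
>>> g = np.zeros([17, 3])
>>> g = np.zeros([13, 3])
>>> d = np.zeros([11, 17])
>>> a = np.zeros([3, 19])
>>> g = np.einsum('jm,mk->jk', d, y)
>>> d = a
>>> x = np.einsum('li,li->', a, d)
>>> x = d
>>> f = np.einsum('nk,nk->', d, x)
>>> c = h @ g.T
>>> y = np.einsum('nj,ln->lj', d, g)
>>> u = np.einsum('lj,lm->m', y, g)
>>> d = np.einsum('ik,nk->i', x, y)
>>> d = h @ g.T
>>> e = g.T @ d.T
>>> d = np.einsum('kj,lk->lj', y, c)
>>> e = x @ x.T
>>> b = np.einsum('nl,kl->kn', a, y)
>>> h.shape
(3, 3)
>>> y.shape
(11, 19)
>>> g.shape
(11, 3)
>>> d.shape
(3, 19)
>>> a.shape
(3, 19)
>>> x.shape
(3, 19)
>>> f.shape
()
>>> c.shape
(3, 11)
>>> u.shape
(3,)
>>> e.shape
(3, 3)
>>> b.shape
(11, 3)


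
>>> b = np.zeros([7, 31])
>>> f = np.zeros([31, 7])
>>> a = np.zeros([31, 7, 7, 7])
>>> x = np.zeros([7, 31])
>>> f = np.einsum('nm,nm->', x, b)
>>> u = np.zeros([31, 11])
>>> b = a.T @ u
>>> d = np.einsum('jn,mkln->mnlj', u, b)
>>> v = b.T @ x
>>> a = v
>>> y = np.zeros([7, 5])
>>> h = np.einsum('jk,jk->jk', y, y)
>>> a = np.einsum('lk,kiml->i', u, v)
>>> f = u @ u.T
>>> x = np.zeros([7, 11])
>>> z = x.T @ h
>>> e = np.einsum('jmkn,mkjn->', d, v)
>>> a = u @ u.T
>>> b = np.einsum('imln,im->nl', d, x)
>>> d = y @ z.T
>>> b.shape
(31, 7)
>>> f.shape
(31, 31)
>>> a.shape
(31, 31)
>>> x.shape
(7, 11)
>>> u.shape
(31, 11)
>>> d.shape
(7, 11)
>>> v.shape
(11, 7, 7, 31)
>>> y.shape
(7, 5)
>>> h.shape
(7, 5)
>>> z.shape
(11, 5)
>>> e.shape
()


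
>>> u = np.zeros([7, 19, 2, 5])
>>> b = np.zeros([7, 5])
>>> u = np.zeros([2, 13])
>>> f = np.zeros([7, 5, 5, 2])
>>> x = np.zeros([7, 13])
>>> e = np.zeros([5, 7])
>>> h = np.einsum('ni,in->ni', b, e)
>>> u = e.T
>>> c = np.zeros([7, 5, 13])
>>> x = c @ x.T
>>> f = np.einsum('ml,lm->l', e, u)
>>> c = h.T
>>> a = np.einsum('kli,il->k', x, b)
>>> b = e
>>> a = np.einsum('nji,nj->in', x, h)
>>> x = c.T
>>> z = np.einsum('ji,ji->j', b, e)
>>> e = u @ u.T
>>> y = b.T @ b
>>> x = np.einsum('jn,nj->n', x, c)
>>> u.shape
(7, 5)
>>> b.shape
(5, 7)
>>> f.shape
(7,)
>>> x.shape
(5,)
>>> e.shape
(7, 7)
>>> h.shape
(7, 5)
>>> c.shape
(5, 7)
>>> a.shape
(7, 7)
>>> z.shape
(5,)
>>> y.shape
(7, 7)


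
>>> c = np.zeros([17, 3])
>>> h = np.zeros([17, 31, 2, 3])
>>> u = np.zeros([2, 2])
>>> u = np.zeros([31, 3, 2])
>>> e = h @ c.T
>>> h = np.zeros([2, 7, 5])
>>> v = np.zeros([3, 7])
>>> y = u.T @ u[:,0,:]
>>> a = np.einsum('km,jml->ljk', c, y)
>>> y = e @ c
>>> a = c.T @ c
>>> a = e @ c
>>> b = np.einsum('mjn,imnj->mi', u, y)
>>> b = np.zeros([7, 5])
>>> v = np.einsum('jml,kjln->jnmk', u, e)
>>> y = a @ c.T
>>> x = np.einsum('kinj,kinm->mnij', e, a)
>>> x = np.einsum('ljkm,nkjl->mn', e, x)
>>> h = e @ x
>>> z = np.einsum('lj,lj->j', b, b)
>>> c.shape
(17, 3)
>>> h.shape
(17, 31, 2, 3)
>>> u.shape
(31, 3, 2)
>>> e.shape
(17, 31, 2, 17)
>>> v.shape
(31, 17, 3, 17)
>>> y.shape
(17, 31, 2, 17)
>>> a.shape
(17, 31, 2, 3)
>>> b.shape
(7, 5)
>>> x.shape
(17, 3)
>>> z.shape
(5,)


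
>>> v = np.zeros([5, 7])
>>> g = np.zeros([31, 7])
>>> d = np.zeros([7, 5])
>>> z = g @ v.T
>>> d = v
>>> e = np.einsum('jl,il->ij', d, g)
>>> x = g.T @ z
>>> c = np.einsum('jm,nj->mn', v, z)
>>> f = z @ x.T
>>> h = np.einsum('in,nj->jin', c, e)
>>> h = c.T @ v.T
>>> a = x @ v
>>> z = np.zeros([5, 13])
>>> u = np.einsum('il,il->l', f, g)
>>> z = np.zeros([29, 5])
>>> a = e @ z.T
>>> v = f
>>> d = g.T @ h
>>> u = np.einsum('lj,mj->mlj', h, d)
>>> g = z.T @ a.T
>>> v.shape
(31, 7)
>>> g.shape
(5, 31)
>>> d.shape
(7, 5)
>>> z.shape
(29, 5)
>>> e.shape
(31, 5)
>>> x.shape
(7, 5)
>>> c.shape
(7, 31)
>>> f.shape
(31, 7)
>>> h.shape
(31, 5)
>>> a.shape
(31, 29)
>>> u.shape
(7, 31, 5)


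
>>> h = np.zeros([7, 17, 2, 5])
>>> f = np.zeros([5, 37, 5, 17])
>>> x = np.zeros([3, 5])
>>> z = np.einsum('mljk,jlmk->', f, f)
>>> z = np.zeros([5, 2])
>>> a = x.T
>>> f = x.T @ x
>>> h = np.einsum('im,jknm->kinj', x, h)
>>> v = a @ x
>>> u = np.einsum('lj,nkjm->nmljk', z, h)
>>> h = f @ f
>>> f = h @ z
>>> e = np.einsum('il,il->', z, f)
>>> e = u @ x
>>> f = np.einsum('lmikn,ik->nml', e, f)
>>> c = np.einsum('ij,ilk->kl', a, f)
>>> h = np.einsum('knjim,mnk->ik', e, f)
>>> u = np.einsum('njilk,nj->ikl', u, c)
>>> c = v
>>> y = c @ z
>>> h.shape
(2, 17)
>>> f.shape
(5, 7, 17)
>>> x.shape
(3, 5)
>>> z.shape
(5, 2)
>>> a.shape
(5, 3)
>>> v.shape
(5, 5)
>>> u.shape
(5, 3, 2)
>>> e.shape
(17, 7, 5, 2, 5)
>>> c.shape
(5, 5)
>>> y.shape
(5, 2)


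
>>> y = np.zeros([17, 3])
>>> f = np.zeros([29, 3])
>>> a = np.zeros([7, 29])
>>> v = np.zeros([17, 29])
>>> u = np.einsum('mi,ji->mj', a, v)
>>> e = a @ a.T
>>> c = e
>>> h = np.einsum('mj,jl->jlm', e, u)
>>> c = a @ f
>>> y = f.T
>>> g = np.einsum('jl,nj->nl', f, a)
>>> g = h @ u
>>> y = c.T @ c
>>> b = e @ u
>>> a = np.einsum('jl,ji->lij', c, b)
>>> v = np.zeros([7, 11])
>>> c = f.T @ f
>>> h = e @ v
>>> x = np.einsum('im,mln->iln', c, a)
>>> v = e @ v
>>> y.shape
(3, 3)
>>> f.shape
(29, 3)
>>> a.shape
(3, 17, 7)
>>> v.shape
(7, 11)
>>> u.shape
(7, 17)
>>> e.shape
(7, 7)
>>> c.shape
(3, 3)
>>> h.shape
(7, 11)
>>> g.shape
(7, 17, 17)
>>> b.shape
(7, 17)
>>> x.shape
(3, 17, 7)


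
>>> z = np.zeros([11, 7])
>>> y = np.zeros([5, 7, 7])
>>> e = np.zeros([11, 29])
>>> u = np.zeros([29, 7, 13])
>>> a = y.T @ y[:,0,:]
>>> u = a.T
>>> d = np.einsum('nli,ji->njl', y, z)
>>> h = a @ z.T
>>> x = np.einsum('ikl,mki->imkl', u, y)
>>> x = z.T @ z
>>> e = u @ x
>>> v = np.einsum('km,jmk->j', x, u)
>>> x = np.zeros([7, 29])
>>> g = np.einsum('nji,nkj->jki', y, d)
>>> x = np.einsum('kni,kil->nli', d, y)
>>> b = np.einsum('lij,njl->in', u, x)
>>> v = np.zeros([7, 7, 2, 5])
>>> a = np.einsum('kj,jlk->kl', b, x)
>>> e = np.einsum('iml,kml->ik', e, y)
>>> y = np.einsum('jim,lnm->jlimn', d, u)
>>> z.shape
(11, 7)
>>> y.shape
(5, 7, 11, 7, 7)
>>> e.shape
(7, 5)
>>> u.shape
(7, 7, 7)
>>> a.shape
(7, 7)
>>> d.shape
(5, 11, 7)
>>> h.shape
(7, 7, 11)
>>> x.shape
(11, 7, 7)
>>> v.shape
(7, 7, 2, 5)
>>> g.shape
(7, 11, 7)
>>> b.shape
(7, 11)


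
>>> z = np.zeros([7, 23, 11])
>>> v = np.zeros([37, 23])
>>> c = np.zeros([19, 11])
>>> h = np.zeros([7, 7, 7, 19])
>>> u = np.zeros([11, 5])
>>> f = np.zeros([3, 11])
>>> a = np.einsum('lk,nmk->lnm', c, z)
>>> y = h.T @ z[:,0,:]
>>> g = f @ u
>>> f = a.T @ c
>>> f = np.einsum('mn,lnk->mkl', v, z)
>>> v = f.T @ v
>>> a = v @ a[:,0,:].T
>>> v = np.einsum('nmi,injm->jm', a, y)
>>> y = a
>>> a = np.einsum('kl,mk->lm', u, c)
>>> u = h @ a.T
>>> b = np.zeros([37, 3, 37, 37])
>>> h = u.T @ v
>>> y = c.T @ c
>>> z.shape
(7, 23, 11)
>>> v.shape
(7, 11)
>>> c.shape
(19, 11)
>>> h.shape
(5, 7, 7, 11)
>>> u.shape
(7, 7, 7, 5)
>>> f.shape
(37, 11, 7)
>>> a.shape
(5, 19)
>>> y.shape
(11, 11)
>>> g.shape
(3, 5)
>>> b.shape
(37, 3, 37, 37)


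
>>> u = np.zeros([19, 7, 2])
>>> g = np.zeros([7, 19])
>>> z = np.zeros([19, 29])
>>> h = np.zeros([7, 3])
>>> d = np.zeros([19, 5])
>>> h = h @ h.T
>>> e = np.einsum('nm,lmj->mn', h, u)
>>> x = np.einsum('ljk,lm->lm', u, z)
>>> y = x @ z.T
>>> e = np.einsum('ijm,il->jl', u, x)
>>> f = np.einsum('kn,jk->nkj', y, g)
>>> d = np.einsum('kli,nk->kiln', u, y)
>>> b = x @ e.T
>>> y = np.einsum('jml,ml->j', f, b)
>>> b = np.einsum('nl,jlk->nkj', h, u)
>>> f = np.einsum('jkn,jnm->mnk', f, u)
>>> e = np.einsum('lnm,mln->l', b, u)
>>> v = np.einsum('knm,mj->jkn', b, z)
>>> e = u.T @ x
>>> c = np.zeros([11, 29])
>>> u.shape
(19, 7, 2)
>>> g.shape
(7, 19)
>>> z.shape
(19, 29)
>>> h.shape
(7, 7)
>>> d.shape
(19, 2, 7, 19)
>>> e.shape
(2, 7, 29)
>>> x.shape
(19, 29)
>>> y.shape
(19,)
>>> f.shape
(2, 7, 19)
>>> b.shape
(7, 2, 19)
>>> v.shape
(29, 7, 2)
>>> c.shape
(11, 29)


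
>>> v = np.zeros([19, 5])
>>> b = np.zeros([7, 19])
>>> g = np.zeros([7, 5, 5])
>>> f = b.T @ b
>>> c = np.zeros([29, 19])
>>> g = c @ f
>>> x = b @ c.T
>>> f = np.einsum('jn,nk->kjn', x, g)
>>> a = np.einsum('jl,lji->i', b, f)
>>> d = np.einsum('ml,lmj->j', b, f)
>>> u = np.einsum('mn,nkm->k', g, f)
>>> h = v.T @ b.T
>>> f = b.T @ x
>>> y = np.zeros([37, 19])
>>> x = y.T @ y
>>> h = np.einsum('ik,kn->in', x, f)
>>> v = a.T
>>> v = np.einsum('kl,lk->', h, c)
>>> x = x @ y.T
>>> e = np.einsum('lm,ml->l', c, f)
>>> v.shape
()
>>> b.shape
(7, 19)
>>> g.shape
(29, 19)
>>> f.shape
(19, 29)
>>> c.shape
(29, 19)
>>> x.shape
(19, 37)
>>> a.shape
(29,)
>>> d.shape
(29,)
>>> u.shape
(7,)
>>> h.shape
(19, 29)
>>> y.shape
(37, 19)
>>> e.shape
(29,)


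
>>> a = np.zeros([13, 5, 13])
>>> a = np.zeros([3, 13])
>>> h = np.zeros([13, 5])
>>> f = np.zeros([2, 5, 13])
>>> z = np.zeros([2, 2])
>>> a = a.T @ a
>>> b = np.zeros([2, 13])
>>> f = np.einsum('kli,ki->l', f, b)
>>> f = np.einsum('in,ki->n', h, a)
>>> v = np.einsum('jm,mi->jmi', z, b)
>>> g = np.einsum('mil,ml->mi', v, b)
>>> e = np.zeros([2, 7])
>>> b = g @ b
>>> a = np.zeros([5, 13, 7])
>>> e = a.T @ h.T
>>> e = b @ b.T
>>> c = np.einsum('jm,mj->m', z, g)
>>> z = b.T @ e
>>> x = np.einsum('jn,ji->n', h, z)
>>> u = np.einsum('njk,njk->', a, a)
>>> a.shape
(5, 13, 7)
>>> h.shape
(13, 5)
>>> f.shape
(5,)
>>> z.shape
(13, 2)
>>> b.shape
(2, 13)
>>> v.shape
(2, 2, 13)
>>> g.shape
(2, 2)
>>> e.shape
(2, 2)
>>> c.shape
(2,)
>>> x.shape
(5,)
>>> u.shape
()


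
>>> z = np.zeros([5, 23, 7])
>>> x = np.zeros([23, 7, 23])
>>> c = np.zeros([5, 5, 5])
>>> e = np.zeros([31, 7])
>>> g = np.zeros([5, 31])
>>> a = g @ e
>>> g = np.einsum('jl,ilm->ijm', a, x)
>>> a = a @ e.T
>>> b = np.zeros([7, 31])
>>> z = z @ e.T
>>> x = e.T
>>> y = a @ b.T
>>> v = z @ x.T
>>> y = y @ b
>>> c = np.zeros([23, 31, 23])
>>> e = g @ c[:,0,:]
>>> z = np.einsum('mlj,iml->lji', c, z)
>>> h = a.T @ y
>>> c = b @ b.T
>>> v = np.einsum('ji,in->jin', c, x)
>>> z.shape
(31, 23, 5)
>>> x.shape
(7, 31)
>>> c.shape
(7, 7)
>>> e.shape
(23, 5, 23)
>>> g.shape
(23, 5, 23)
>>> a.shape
(5, 31)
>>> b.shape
(7, 31)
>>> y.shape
(5, 31)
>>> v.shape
(7, 7, 31)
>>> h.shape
(31, 31)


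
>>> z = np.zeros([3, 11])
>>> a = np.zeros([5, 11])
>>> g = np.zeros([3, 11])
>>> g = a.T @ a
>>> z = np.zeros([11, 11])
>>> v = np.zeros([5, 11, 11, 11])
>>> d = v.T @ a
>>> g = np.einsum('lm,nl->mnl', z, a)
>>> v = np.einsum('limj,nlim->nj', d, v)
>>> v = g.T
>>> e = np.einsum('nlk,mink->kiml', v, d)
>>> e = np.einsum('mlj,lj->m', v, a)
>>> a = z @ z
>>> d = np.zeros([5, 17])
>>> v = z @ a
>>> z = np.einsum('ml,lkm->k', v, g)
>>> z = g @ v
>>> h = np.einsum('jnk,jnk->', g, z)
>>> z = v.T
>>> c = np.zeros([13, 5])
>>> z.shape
(11, 11)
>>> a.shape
(11, 11)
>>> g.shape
(11, 5, 11)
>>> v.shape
(11, 11)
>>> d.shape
(5, 17)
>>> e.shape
(11,)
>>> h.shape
()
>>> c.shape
(13, 5)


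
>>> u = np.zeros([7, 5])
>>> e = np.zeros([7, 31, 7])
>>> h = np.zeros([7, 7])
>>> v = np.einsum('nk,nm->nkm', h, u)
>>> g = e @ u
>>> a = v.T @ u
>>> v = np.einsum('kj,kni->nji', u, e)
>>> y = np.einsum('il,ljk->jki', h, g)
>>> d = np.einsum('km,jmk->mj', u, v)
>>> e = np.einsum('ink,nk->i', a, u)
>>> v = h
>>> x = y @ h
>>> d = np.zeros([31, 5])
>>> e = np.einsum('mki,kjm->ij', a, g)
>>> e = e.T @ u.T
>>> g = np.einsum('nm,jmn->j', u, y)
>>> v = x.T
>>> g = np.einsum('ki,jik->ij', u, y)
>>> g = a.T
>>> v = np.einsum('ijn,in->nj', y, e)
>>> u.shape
(7, 5)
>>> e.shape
(31, 7)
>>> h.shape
(7, 7)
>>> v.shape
(7, 5)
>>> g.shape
(5, 7, 5)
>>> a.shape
(5, 7, 5)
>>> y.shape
(31, 5, 7)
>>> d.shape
(31, 5)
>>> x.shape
(31, 5, 7)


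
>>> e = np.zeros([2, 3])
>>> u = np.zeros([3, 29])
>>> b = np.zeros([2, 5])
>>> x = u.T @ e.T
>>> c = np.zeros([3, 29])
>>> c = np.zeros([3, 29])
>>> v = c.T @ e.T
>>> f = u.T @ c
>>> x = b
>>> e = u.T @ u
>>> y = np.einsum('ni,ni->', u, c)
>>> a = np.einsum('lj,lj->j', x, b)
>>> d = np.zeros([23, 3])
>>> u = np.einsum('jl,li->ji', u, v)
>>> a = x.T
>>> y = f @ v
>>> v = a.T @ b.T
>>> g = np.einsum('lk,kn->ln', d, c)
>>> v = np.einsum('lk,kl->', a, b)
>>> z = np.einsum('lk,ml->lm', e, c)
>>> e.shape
(29, 29)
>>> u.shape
(3, 2)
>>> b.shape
(2, 5)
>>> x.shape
(2, 5)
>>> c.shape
(3, 29)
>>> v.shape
()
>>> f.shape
(29, 29)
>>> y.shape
(29, 2)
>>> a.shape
(5, 2)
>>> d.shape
(23, 3)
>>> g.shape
(23, 29)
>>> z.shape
(29, 3)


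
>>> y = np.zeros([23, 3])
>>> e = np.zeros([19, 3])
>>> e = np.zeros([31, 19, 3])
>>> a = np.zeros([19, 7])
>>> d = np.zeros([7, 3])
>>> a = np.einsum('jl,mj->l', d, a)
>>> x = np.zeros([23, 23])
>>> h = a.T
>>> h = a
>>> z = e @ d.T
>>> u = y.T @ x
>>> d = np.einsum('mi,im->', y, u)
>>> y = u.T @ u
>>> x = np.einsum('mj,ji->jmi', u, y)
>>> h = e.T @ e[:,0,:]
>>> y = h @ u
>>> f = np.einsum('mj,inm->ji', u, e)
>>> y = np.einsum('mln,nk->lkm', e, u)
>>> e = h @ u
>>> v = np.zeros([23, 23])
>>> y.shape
(19, 23, 31)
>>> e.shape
(3, 19, 23)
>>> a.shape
(3,)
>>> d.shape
()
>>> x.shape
(23, 3, 23)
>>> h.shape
(3, 19, 3)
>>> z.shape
(31, 19, 7)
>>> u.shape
(3, 23)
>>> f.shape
(23, 31)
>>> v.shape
(23, 23)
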